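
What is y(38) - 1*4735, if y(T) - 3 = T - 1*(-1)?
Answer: -4693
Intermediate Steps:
y(T) = 4 + T (y(T) = 3 + (T - 1*(-1)) = 3 + (T + 1) = 3 + (1 + T) = 4 + T)
y(38) - 1*4735 = (4 + 38) - 1*4735 = 42 - 4735 = -4693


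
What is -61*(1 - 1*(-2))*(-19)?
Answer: 3477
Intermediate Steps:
-61*(1 - 1*(-2))*(-19) = -61*(1 + 2)*(-19) = -61*3*(-19) = -183*(-19) = 3477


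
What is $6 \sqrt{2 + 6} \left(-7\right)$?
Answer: $- 84 \sqrt{2} \approx -118.79$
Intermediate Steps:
$6 \sqrt{2 + 6} \left(-7\right) = 6 \sqrt{8} \left(-7\right) = 6 \cdot 2 \sqrt{2} \left(-7\right) = 12 \sqrt{2} \left(-7\right) = - 84 \sqrt{2}$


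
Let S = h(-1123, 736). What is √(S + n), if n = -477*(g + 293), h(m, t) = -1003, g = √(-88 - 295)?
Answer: √(-140764 - 477*I*√383) ≈ 12.434 - 375.39*I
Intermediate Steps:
g = I*√383 (g = √(-383) = I*√383 ≈ 19.57*I)
S = -1003
n = -139761 - 477*I*√383 (n = -477*(I*√383 + 293) = -477*(293 + I*√383) = -139761 - 477*I*√383 ≈ -1.3976e+5 - 9335.1*I)
√(S + n) = √(-1003 + (-139761 - 477*I*√383)) = √(-140764 - 477*I*√383)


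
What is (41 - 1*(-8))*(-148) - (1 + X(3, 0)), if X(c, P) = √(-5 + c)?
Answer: -7253 - I*√2 ≈ -7253.0 - 1.4142*I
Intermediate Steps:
(41 - 1*(-8))*(-148) - (1 + X(3, 0)) = (41 - 1*(-8))*(-148) - (1 + √(-5 + 3)) = (41 + 8)*(-148) - (1 + √(-2)) = 49*(-148) - (1 + I*√2) = -7252 + (-1 - I*√2) = -7253 - I*√2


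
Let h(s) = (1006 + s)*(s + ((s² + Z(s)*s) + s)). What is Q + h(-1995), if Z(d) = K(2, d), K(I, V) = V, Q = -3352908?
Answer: -7871896248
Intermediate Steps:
Z(d) = d
h(s) = (1006 + s)*(2*s + 2*s²) (h(s) = (1006 + s)*(s + ((s² + s*s) + s)) = (1006 + s)*(s + ((s² + s²) + s)) = (1006 + s)*(s + (2*s² + s)) = (1006 + s)*(s + (s + 2*s²)) = (1006 + s)*(2*s + 2*s²))
Q + h(-1995) = -3352908 + 2*(-1995)*(1006 + (-1995)² + 1007*(-1995)) = -3352908 + 2*(-1995)*(1006 + 3980025 - 2008965) = -3352908 + 2*(-1995)*1972066 = -3352908 - 7868543340 = -7871896248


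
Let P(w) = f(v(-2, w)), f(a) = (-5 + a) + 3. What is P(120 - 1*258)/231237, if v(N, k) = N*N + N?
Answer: 0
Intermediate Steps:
v(N, k) = N + N**2 (v(N, k) = N**2 + N = N + N**2)
f(a) = -2 + a
P(w) = 0 (P(w) = -2 - 2*(1 - 2) = -2 - 2*(-1) = -2 + 2 = 0)
P(120 - 1*258)/231237 = 0/231237 = 0*(1/231237) = 0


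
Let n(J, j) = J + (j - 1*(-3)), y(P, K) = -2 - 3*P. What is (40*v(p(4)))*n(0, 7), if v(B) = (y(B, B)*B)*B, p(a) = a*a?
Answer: -5120000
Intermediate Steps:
p(a) = a**2
n(J, j) = 3 + J + j (n(J, j) = J + (j + 3) = J + (3 + j) = 3 + J + j)
v(B) = B**2*(-2 - 3*B) (v(B) = ((-2 - 3*B)*B)*B = (B*(-2 - 3*B))*B = B**2*(-2 - 3*B))
(40*v(p(4)))*n(0, 7) = (40*((4**2)**2*(-2 - 3*4**2)))*(3 + 0 + 7) = (40*(16**2*(-2 - 3*16)))*10 = (40*(256*(-2 - 48)))*10 = (40*(256*(-50)))*10 = (40*(-12800))*10 = -512000*10 = -5120000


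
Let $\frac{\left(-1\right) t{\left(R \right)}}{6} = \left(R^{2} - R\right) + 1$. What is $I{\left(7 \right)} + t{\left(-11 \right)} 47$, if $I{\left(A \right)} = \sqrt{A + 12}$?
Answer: $-37506 + \sqrt{19} \approx -37502.0$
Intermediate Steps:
$I{\left(A \right)} = \sqrt{12 + A}$
$t{\left(R \right)} = -6 - 6 R^{2} + 6 R$ ($t{\left(R \right)} = - 6 \left(\left(R^{2} - R\right) + 1\right) = - 6 \left(1 + R^{2} - R\right) = -6 - 6 R^{2} + 6 R$)
$I{\left(7 \right)} + t{\left(-11 \right)} 47 = \sqrt{12 + 7} + \left(-6 - 6 \left(-11\right)^{2} + 6 \left(-11\right)\right) 47 = \sqrt{19} + \left(-6 - 726 - 66\right) 47 = \sqrt{19} - 37506 = -37506 + \sqrt{19}$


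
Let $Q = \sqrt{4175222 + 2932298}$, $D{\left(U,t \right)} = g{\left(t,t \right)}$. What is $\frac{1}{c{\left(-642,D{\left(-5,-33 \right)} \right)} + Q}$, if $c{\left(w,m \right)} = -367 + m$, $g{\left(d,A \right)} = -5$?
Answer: $\frac{93}{1742284} + \frac{\sqrt{111055}}{871142} \approx 0.00043592$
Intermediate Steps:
$D{\left(U,t \right)} = -5$
$Q = 8 \sqrt{111055}$ ($Q = \sqrt{7107520} = 8 \sqrt{111055} \approx 2666.0$)
$\frac{1}{c{\left(-642,D{\left(-5,-33 \right)} \right)} + Q} = \frac{1}{\left(-367 - 5\right) + 8 \sqrt{111055}} = \frac{1}{-372 + 8 \sqrt{111055}}$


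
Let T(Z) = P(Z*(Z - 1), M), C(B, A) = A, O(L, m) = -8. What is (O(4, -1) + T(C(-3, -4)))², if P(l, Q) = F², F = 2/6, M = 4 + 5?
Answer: 5041/81 ≈ 62.235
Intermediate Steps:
M = 9
F = ⅓ (F = 2*(⅙) = ⅓ ≈ 0.33333)
P(l, Q) = ⅑ (P(l, Q) = (⅓)² = ⅑)
T(Z) = ⅑
(O(4, -1) + T(C(-3, -4)))² = (-8 + ⅑)² = (-71/9)² = 5041/81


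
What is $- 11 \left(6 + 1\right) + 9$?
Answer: $-68$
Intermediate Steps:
$- 11 \left(6 + 1\right) + 9 = \left(-11\right) 7 + 9 = -77 + 9 = -68$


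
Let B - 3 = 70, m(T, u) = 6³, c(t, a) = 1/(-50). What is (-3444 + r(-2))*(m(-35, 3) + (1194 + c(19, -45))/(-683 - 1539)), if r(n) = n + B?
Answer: -80742540073/111100 ≈ -7.2676e+5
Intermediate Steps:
c(t, a) = -1/50
m(T, u) = 216
B = 73 (B = 3 + 70 = 73)
r(n) = 73 + n (r(n) = n + 73 = 73 + n)
(-3444 + r(-2))*(m(-35, 3) + (1194 + c(19, -45))/(-683 - 1539)) = (-3444 + (73 - 2))*(216 + (1194 - 1/50)/(-683 - 1539)) = (-3444 + 71)*(216 + (59699/50)/(-2222)) = -3373*(216 + (59699/50)*(-1/2222)) = -3373*(216 - 59699/111100) = -3373*23937901/111100 = -80742540073/111100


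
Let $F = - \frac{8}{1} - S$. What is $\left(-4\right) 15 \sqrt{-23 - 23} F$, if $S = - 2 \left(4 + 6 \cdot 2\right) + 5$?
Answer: $- 1140 i \sqrt{46} \approx - 7731.9 i$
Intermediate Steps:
$S = -27$ ($S = - 2 \left(4 + 12\right) + 5 = \left(-2\right) 16 + 5 = -32 + 5 = -27$)
$F = 19$ ($F = - \frac{8}{1} - -27 = \left(-8\right) 1 + 27 = -8 + 27 = 19$)
$\left(-4\right) 15 \sqrt{-23 - 23} F = \left(-4\right) 15 \sqrt{-23 - 23} \cdot 19 = - 60 \sqrt{-46} \cdot 19 = - 60 i \sqrt{46} \cdot 19 = - 1140 i \sqrt{46}$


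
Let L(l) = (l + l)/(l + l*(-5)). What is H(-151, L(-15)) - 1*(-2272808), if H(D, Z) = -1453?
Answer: 2271355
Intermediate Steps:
L(l) = -½ (L(l) = (2*l)/(l - 5*l) = (2*l)/((-4*l)) = (2*l)*(-1/(4*l)) = -½)
H(-151, L(-15)) - 1*(-2272808) = -1453 - 1*(-2272808) = -1453 + 2272808 = 2271355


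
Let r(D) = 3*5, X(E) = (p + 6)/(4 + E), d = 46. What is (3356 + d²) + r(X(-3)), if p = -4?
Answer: 5487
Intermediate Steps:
X(E) = 2/(4 + E) (X(E) = (-4 + 6)/(4 + E) = 2/(4 + E))
r(D) = 15
(3356 + d²) + r(X(-3)) = (3356 + 46²) + 15 = (3356 + 2116) + 15 = 5472 + 15 = 5487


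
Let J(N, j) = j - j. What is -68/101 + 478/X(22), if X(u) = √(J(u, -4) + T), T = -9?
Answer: -68/101 - 478*I/3 ≈ -0.67327 - 159.33*I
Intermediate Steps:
J(N, j) = 0
X(u) = 3*I (X(u) = √(0 - 9) = √(-9) = 3*I)
-68/101 + 478/X(22) = -68/101 + 478/((3*I)) = -68*1/101 + 478*(-I/3) = -68/101 - 478*I/3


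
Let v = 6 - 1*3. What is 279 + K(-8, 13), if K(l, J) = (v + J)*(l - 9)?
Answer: 7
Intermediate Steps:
v = 3 (v = 6 - 3 = 3)
K(l, J) = (-9 + l)*(3 + J) (K(l, J) = (3 + J)*(l - 9) = (3 + J)*(-9 + l) = (-9 + l)*(3 + J))
279 + K(-8, 13) = 279 + (-27 - 9*13 + 3*(-8) + 13*(-8)) = 279 + (-27 - 117 - 24 - 104) = 279 - 272 = 7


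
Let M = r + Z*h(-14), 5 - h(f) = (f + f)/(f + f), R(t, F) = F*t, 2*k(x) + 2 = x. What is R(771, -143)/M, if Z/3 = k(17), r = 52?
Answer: -110253/142 ≈ -776.43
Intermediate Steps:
k(x) = -1 + x/2
Z = 45/2 (Z = 3*(-1 + (½)*17) = 3*(-1 + 17/2) = 3*(15/2) = 45/2 ≈ 22.500)
h(f) = 4 (h(f) = 5 - (f + f)/(f + f) = 5 - 2*f/(2*f) = 5 - 2*f*1/(2*f) = 5 - 1*1 = 5 - 1 = 4)
M = 142 (M = 52 + (45/2)*4 = 52 + 90 = 142)
R(771, -143)/M = -143*771/142 = -110253*1/142 = -110253/142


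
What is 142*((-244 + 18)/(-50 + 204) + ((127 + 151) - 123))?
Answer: 1678724/77 ≈ 21802.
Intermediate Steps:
142*((-244 + 18)/(-50 + 204) + ((127 + 151) - 123)) = 142*(-226/154 + (278 - 123)) = 142*(-226*1/154 + 155) = 142*(-113/77 + 155) = 142*(11822/77) = 1678724/77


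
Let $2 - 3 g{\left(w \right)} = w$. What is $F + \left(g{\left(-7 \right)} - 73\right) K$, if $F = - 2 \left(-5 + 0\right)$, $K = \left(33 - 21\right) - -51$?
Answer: $-4400$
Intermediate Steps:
$g{\left(w \right)} = \frac{2}{3} - \frac{w}{3}$
$K = 63$ ($K = \left(33 - 21\right) + 51 = 12 + 51 = 63$)
$F = 10$ ($F = \left(-2\right) \left(-5\right) = 10$)
$F + \left(g{\left(-7 \right)} - 73\right) K = 10 + \left(\left(\frac{2}{3} - - \frac{7}{3}\right) - 73\right) 63 = 10 + \left(\left(\frac{2}{3} + \frac{7}{3}\right) - 73\right) 63 = 10 + \left(3 - 73\right) 63 = 10 - 4410 = -4400$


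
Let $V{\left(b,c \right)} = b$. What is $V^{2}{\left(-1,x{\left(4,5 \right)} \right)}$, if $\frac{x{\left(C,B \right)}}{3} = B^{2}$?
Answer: $1$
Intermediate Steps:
$x{\left(C,B \right)} = 3 B^{2}$
$V^{2}{\left(-1,x{\left(4,5 \right)} \right)} = \left(-1\right)^{2} = 1$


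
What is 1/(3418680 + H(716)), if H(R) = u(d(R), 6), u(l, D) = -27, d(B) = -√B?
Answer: 1/3418653 ≈ 2.9251e-7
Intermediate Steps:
H(R) = -27
1/(3418680 + H(716)) = 1/(3418680 - 27) = 1/3418653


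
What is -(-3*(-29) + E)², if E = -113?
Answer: -676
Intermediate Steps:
-(-3*(-29) + E)² = -(-3*(-29) - 113)² = -(87 - 113)² = -1*(-26)² = -1*676 = -676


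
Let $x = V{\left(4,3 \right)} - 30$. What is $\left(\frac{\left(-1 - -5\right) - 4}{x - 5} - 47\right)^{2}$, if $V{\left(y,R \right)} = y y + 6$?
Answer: $2209$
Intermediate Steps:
$V{\left(y,R \right)} = 6 + y^{2}$ ($V{\left(y,R \right)} = y^{2} + 6 = 6 + y^{2}$)
$x = -8$ ($x = \left(6 + 4^{2}\right) - 30 = \left(6 + 16\right) - 30 = 22 - 30 = -8$)
$\left(\frac{\left(-1 - -5\right) - 4}{x - 5} - 47\right)^{2} = \left(\frac{\left(-1 - -5\right) - 4}{-8 - 5} - 47\right)^{2} = \left(\frac{\left(-1 + 5\right) - 4}{-13} - 47\right)^{2} = \left(\left(4 - 4\right) \left(- \frac{1}{13}\right) - 47\right)^{2} = \left(0 \left(- \frac{1}{13}\right) - 47\right)^{2} = \left(0 - 47\right)^{2} = \left(-47\right)^{2} = 2209$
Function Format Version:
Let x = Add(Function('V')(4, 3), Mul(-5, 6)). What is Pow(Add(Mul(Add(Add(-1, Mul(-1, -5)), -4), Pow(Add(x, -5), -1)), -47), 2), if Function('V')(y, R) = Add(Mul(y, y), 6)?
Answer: 2209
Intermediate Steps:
Function('V')(y, R) = Add(6, Pow(y, 2)) (Function('V')(y, R) = Add(Pow(y, 2), 6) = Add(6, Pow(y, 2)))
x = -8 (x = Add(Add(6, Pow(4, 2)), Mul(-5, 6)) = Add(Add(6, 16), -30) = Add(22, -30) = -8)
Pow(Add(Mul(Add(Add(-1, Mul(-1, -5)), -4), Pow(Add(x, -5), -1)), -47), 2) = Pow(Add(Mul(Add(Add(-1, Mul(-1, -5)), -4), Pow(Add(-8, -5), -1)), -47), 2) = Pow(Add(Mul(Add(Add(-1, 5), -4), Pow(-13, -1)), -47), 2) = Pow(Add(Mul(Add(4, -4), Rational(-1, 13)), -47), 2) = Pow(Add(Mul(0, Rational(-1, 13)), -47), 2) = Pow(Add(0, -47), 2) = Pow(-47, 2) = 2209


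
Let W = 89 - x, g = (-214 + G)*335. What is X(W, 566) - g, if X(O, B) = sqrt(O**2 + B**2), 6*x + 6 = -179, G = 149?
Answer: 21775 + sqrt(12049777)/6 ≈ 22354.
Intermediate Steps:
x = -185/6 (x = -1 + (1/6)*(-179) = -1 - 179/6 = -185/6 ≈ -30.833)
g = -21775 (g = (-214 + 149)*335 = -65*335 = -21775)
W = 719/6 (W = 89 - 1*(-185/6) = 89 + 185/6 = 719/6 ≈ 119.83)
X(O, B) = sqrt(B**2 + O**2)
X(W, 566) - g = sqrt(566**2 + (719/6)**2) - 1*(-21775) = sqrt(320356 + 516961/36) + 21775 = sqrt(12049777/36) + 21775 = sqrt(12049777)/6 + 21775 = 21775 + sqrt(12049777)/6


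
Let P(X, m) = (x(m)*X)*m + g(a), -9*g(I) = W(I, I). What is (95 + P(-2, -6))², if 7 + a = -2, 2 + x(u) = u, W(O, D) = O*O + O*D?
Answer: 361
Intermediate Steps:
W(O, D) = O² + D*O
x(u) = -2 + u
a = -9 (a = -7 - 2 = -9)
g(I) = -2*I²/9 (g(I) = -I*(I + I)/9 = -I*2*I/9 = -2*I²/9)
P(X, m) = -18 + X*m*(-2 + m) (P(X, m) = ((-2 + m)*X)*m - 2/9*(-9)² = (X*(-2 + m))*m - 2/9*81 = X*m*(-2 + m) - 18 = -18 + X*m*(-2 + m))
(95 + P(-2, -6))² = (95 + (-18 - 2*(-6)*(-2 - 6)))² = (95 + (-18 - 2*(-6)*(-8)))² = (95 + (-18 - 96))² = (95 - 114)² = (-19)² = 361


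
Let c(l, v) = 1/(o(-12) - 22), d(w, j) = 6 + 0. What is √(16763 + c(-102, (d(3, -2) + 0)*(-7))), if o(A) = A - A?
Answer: √8113270/22 ≈ 129.47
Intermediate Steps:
o(A) = 0
d(w, j) = 6
c(l, v) = -1/22 (c(l, v) = 1/(0 - 22) = 1/(-22) = -1/22)
√(16763 + c(-102, (d(3, -2) + 0)*(-7))) = √(16763 - 1/22) = √(368785/22) = √8113270/22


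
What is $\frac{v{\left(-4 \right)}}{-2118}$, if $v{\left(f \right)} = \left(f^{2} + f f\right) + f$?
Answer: $- \frac{14}{1059} \approx -0.01322$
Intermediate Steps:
$v{\left(f \right)} = f + 2 f^{2}$ ($v{\left(f \right)} = \left(f^{2} + f^{2}\right) + f = 2 f^{2} + f = f + 2 f^{2}$)
$\frac{v{\left(-4 \right)}}{-2118} = \frac{\left(-4\right) \left(1 + 2 \left(-4\right)\right)}{-2118} = - 4 \left(1 - 8\right) \left(- \frac{1}{2118}\right) = \left(-4\right) \left(-7\right) \left(- \frac{1}{2118}\right) = 28 \left(- \frac{1}{2118}\right) = - \frac{14}{1059}$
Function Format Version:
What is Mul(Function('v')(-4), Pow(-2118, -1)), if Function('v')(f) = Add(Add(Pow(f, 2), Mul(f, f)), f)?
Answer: Rational(-14, 1059) ≈ -0.013220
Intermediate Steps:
Function('v')(f) = Add(f, Mul(2, Pow(f, 2))) (Function('v')(f) = Add(Add(Pow(f, 2), Pow(f, 2)), f) = Add(Mul(2, Pow(f, 2)), f) = Add(f, Mul(2, Pow(f, 2))))
Mul(Function('v')(-4), Pow(-2118, -1)) = Mul(Mul(-4, Add(1, Mul(2, -4))), Pow(-2118, -1)) = Mul(Mul(-4, Add(1, -8)), Rational(-1, 2118)) = Mul(Mul(-4, -7), Rational(-1, 2118)) = Mul(28, Rational(-1, 2118)) = Rational(-14, 1059)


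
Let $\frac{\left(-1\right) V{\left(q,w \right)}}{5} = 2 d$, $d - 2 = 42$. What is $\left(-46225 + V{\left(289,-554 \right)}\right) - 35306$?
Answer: $-81971$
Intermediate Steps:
$d = 44$ ($d = 2 + 42 = 44$)
$V{\left(q,w \right)} = -440$ ($V{\left(q,w \right)} = - 5 \cdot 2 \cdot 44 = \left(-5\right) 88 = -440$)
$\left(-46225 + V{\left(289,-554 \right)}\right) - 35306 = \left(-46225 - 440\right) - 35306 = -46665 - 35306 = -81971$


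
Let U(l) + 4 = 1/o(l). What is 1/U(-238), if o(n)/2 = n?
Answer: -476/1905 ≈ -0.24987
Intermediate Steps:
o(n) = 2*n
U(l) = -4 + 1/(2*l)
1/U(-238) = 1/(-4 + (½)/(-238)) = 1/(-4 + (½)*(-1/238)) = 1/(-4 - 1/476) = 1/(-1905/476) = -476/1905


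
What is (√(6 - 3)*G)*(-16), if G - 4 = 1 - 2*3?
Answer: 16*√3 ≈ 27.713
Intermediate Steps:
G = -1 (G = 4 + (1 - 2*3) = 4 + (1 - 6) = 4 - 5 = -1)
(√(6 - 3)*G)*(-16) = (√(6 - 3)*(-1))*(-16) = (√3*(-1))*(-16) = -√3*(-16) = 16*√3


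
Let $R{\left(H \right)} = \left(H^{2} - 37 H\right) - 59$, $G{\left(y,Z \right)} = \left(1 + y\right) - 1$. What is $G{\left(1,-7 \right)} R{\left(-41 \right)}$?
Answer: $3139$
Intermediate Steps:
$G{\left(y,Z \right)} = y$
$R{\left(H \right)} = -59 + H^{2} - 37 H$
$G{\left(1,-7 \right)} R{\left(-41 \right)} = 1 \left(-59 + \left(-41\right)^{2} - -1517\right) = 1 \left(-59 + 1681 + 1517\right) = 1 \cdot 3139 = 3139$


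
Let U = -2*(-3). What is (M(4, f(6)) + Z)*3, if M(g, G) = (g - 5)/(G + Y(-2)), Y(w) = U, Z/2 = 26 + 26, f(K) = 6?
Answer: 1247/4 ≈ 311.75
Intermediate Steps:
Z = 104 (Z = 2*(26 + 26) = 2*52 = 104)
U = 6
Y(w) = 6
M(g, G) = (-5 + g)/(6 + G) (M(g, G) = (g - 5)/(G + 6) = (-5 + g)/(6 + G))
(M(4, f(6)) + Z)*3 = ((-5 + 4)/(6 + 6) + 104)*3 = (-1/12 + 104)*3 = (1247/12)*3 = 1247/4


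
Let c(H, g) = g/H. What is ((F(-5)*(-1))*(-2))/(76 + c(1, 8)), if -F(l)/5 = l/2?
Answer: 25/84 ≈ 0.29762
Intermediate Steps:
F(l) = -5*l/2
((F(-5)*(-1))*(-2))/(76 + c(1, 8)) = ((-5/2*(-5)*(-1))*(-2))/(76 + 8/1) = (((25/2)*(-1))*(-2))/(76 + 8*1) = (-25/2*(-2))/(76 + 8) = 25/84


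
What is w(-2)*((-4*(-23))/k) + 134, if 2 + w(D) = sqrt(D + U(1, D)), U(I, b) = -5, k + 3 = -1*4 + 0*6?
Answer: 1122/7 - 92*I*sqrt(7)/7 ≈ 160.29 - 34.773*I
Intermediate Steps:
k = -7 (k = -3 + (-1*4 + 0*6) = -3 + (-4 + 0) = -3 - 4 = -7)
w(D) = -2 + sqrt(-5 + D) (w(D) = -2 + sqrt(D - 5) = -2 + sqrt(-5 + D))
w(-2)*((-4*(-23))/k) + 134 = (-2 + sqrt(-5 - 2))*(-4*(-23)/(-7)) + 134 = (-2 + sqrt(-7))*(92*(-1/7)) + 134 = (-2 + I*sqrt(7))*(-92/7) + 134 = (184/7 - 92*I*sqrt(7)/7) + 134 = 1122/7 - 92*I*sqrt(7)/7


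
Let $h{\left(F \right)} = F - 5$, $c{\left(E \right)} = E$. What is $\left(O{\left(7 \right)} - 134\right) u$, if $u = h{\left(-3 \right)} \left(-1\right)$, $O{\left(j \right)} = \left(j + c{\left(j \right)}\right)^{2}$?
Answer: $496$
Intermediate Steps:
$O{\left(j \right)} = 4 j^{2}$ ($O{\left(j \right)} = \left(j + j\right)^{2} = \left(2 j\right)^{2} = 4 j^{2}$)
$h{\left(F \right)} = -5 + F$
$u = 8$ ($u = \left(-5 - 3\right) \left(-1\right) = \left(-8\right) \left(-1\right) = 8$)
$\left(O{\left(7 \right)} - 134\right) u = \left(4 \cdot 7^{2} - 134\right) 8 = \left(4 \cdot 49 - 134\right) 8 = \left(196 - 134\right) 8 = 62 \cdot 8 = 496$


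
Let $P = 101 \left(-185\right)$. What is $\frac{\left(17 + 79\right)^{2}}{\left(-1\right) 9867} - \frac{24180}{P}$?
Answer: $\frac{4425540}{12290993} \approx 0.36006$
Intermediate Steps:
$P = -18685$
$\frac{\left(17 + 79\right)^{2}}{\left(-1\right) 9867} - \frac{24180}{P} = \frac{\left(17 + 79\right)^{2}}{\left(-1\right) 9867} - \frac{24180}{-18685} = \frac{96^{2}}{-9867} - - \frac{4836}{3737} = 9216 \left(- \frac{1}{9867}\right) + \frac{4836}{3737} = - \frac{3072}{3289} + \frac{4836}{3737} = \frac{4425540}{12290993}$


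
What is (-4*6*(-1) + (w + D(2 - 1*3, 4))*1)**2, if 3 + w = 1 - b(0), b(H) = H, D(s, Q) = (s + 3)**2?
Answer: 676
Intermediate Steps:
D(s, Q) = (3 + s)**2
w = -2 (w = -3 + (1 - 1*0) = -3 + (1 + 0) = -3 + 1 = -2)
(-4*6*(-1) + (w + D(2 - 1*3, 4))*1)**2 = (-4*6*(-1) + (-2 + (3 + (2 - 1*3))**2)*1)**2 = (-24*(-1) + (-2 + (3 + (2 - 3))**2)*1)**2 = (24 + (-2 + (3 - 1)**2)*1)**2 = (24 + (-2 + 2**2)*1)**2 = (24 + (-2 + 4)*1)**2 = (24 + 2*1)**2 = (24 + 2)**2 = 26**2 = 676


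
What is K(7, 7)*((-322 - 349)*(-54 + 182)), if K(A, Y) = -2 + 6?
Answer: -343552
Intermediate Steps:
K(A, Y) = 4
K(7, 7)*((-322 - 349)*(-54 + 182)) = 4*((-322 - 349)*(-54 + 182)) = 4*(-671*128) = 4*(-85888) = -343552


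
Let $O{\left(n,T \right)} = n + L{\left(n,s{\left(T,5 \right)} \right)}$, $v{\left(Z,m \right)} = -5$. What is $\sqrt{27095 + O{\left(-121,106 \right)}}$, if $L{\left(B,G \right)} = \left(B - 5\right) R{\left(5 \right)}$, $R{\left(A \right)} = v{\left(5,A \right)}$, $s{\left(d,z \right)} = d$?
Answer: $2 \sqrt{6901} \approx 166.14$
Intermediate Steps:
$R{\left(A \right)} = -5$
$L{\left(B,G \right)} = 25 - 5 B$ ($L{\left(B,G \right)} = \left(B - 5\right) \left(-5\right) = \left(-5 + B\right) \left(-5\right) = 25 - 5 B$)
$O{\left(n,T \right)} = 25 - 4 n$ ($O{\left(n,T \right)} = n - \left(-25 + 5 n\right) = 25 - 4 n$)
$\sqrt{27095 + O{\left(-121,106 \right)}} = \sqrt{27095 + \left(25 - -484\right)} = \sqrt{27095 + \left(25 + 484\right)} = \sqrt{27095 + 509} = \sqrt{27604} = 2 \sqrt{6901}$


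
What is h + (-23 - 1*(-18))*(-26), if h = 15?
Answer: 145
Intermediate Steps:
h + (-23 - 1*(-18))*(-26) = 15 + (-23 - 1*(-18))*(-26) = 15 + (-23 + 18)*(-26) = 15 - 5*(-26) = 15 + 130 = 145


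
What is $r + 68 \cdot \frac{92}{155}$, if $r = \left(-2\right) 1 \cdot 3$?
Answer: $\frac{5326}{155} \approx 34.361$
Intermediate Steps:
$r = -6$ ($r = \left(-2\right) 3 = -6$)
$r + 68 \cdot \frac{92}{155} = -6 + 68 \cdot \frac{92}{155} = -6 + \frac{6256}{155} = \frac{5326}{155}$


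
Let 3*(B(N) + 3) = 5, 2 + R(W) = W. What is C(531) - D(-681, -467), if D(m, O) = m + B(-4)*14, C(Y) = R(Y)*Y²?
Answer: 447474206/3 ≈ 1.4916e+8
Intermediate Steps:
R(W) = -2 + W
C(Y) = Y²*(-2 + Y) (C(Y) = (-2 + Y)*Y² = Y²*(-2 + Y))
B(N) = -4/3 (B(N) = -3 + (⅓)*5 = -3 + 5/3 = -4/3)
D(m, O) = -56/3 + m (D(m, O) = m - 4/3*14 = m - 56/3 = -56/3 + m)
C(531) - D(-681, -467) = 531²*(-2 + 531) - (-56/3 - 681) = 281961*529 - 1*(-2099/3) = 149157369 + 2099/3 = 447474206/3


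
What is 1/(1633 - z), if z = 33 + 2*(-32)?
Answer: 1/1664 ≈ 0.00060096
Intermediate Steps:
z = -31 (z = 33 - 64 = -31)
1/(1633 - z) = 1/(1633 - 1*(-31)) = 1/(1633 + 31) = 1/1664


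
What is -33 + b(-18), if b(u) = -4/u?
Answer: -295/9 ≈ -32.778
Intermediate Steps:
-33 + b(-18) = -33 - 4/(-18) = -33 - 4*(-1/18) = -33 + 2/9 = -295/9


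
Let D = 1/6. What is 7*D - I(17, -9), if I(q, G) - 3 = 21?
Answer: -137/6 ≈ -22.833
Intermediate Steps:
D = ⅙ ≈ 0.16667
I(q, G) = 24 (I(q, G) = 3 + 21 = 24)
7*D - I(17, -9) = 7*(⅙) - 1*24 = 7/6 - 24 = -137/6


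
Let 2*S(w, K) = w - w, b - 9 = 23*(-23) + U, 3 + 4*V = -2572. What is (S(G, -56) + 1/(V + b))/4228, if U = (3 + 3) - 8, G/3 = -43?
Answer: -1/4928791 ≈ -2.0289e-7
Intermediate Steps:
V = -2575/4 (V = -3/4 + (1/4)*(-2572) = -3/4 - 643 = -2575/4 ≈ -643.75)
G = -129 (G = 3*(-43) = -129)
U = -2 (U = 6 - 8 = -2)
b = -522 (b = 9 + (23*(-23) - 2) = 9 + (-529 - 2) = 9 - 531 = -522)
S(w, K) = 0 (S(w, K) = (w - w)/2 = (1/2)*0 = 0)
(S(G, -56) + 1/(V + b))/4228 = (0 + 1/(-2575/4 - 522))/4228 = (0 + 1/(-4663/4))*(1/4228) = (0 - 4/4663)*(1/4228) = -4/4663*1/4228 = -1/4928791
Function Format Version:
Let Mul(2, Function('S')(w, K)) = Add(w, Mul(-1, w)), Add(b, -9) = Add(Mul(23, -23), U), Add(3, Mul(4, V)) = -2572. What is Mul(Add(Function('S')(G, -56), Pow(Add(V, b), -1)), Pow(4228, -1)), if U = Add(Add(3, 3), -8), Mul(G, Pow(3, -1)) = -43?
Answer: Rational(-1, 4928791) ≈ -2.0289e-7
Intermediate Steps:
V = Rational(-2575, 4) (V = Add(Rational(-3, 4), Mul(Rational(1, 4), -2572)) = Add(Rational(-3, 4), -643) = Rational(-2575, 4) ≈ -643.75)
G = -129 (G = Mul(3, -43) = -129)
U = -2 (U = Add(6, -8) = -2)
b = -522 (b = Add(9, Add(Mul(23, -23), -2)) = Add(9, Add(-529, -2)) = Add(9, -531) = -522)
Function('S')(w, K) = 0 (Function('S')(w, K) = Mul(Rational(1, 2), Add(w, Mul(-1, w))) = Mul(Rational(1, 2), 0) = 0)
Mul(Add(Function('S')(G, -56), Pow(Add(V, b), -1)), Pow(4228, -1)) = Mul(Add(0, Pow(Add(Rational(-2575, 4), -522), -1)), Pow(4228, -1)) = Mul(Add(0, Pow(Rational(-4663, 4), -1)), Rational(1, 4228)) = Mul(Add(0, Rational(-4, 4663)), Rational(1, 4228)) = Mul(Rational(-4, 4663), Rational(1, 4228)) = Rational(-1, 4928791)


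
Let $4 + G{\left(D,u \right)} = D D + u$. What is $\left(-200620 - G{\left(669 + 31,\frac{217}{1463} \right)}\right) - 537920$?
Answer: $- \frac{256764055}{209} \approx -1.2285 \cdot 10^{6}$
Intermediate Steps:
$G{\left(D,u \right)} = -4 + u + D^{2}$ ($G{\left(D,u \right)} = -4 + \left(D D + u\right) = -4 + \left(D^{2} + u\right) = -4 + \left(u + D^{2}\right) = -4 + u + D^{2}$)
$\left(-200620 - G{\left(669 + 31,\frac{217}{1463} \right)}\right) - 537920 = \left(-200620 - \left(-4 + \frac{217}{1463} + \left(669 + 31\right)^{2}\right)\right) - 537920 = \left(-200620 - \left(-4 + 217 \cdot \frac{1}{1463} + 700^{2}\right)\right) - 537920 = \left(-200620 - \left(-4 + \frac{31}{209} + 490000\right)\right) - 537920 = \left(-200620 - \frac{102409195}{209}\right) - 537920 = - \frac{144338775}{209} - 537920 = - \frac{256764055}{209}$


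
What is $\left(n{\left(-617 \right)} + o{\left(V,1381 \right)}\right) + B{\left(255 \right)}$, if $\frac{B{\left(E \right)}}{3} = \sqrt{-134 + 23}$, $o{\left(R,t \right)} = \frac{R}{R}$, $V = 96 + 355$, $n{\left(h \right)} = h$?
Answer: $-616 + 3 i \sqrt{111} \approx -616.0 + 31.607 i$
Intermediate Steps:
$V = 451$
$o{\left(R,t \right)} = 1$
$B{\left(E \right)} = 3 i \sqrt{111}$ ($B{\left(E \right)} = 3 \sqrt{-134 + 23} = 3 \sqrt{-111} = 3 i \sqrt{111}$)
$\left(n{\left(-617 \right)} + o{\left(V,1381 \right)}\right) + B{\left(255 \right)} = \left(-617 + 1\right) + 3 i \sqrt{111} = -616 + 3 i \sqrt{111}$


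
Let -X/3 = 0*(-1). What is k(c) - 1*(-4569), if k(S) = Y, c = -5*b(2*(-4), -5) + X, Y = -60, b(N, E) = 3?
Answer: 4509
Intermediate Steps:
X = 0 (X = -0*(-1) = -3*0 = 0)
c = -15 (c = -5*3 + 0 = -15 + 0 = -15)
k(S) = -60
k(c) - 1*(-4569) = -60 - 1*(-4569) = -60 + 4569 = 4509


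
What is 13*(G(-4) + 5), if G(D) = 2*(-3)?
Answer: -13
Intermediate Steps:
G(D) = -6
13*(G(-4) + 5) = 13*(-6 + 5) = 13*(-1) = -13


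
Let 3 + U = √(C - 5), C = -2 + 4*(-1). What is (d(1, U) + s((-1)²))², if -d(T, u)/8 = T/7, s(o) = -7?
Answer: 3249/49 ≈ 66.306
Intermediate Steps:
C = -6 (C = -2 - 4 = -6)
U = -3 + I*√11 (U = -3 + √(-6 - 5) = -3 + √(-11) = -3 + I*√11 ≈ -3.0 + 3.3166*I)
d(T, u) = -8*T/7
(d(1, U) + s((-1)²))² = (-8/7*1 - 7)² = (-8/7 - 7)² = (-57/7)² = 3249/49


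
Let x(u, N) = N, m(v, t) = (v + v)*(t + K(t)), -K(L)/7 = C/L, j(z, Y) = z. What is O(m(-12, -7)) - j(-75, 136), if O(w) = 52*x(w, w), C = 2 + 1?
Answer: 5067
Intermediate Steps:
C = 3
K(L) = -21/L
m(v, t) = 2*v*(t - 21/t) (m(v, t) = (v + v)*(t - 21/t) = (2*v)*(t - 21/t) = 2*v*(t - 21/t))
O(w) = 52*w
O(m(-12, -7)) - j(-75, 136) = 52*(2*(-12)*(-21 + (-7)**2)/(-7)) - 1*(-75) = 52*(2*(-12)*(-1/7)*(-21 + 49)) + 75 = 52*(2*(-12)*(-1/7)*28) + 75 = 52*96 + 75 = 4992 + 75 = 5067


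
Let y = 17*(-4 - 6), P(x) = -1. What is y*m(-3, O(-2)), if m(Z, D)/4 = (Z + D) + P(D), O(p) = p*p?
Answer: 0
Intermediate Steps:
O(p) = p²
m(Z, D) = -4 + 4*D + 4*Z (m(Z, D) = 4*((Z + D) - 1) = 4*((D + Z) - 1) = 4*(-1 + D + Z) = -4 + 4*D + 4*Z)
y = -170 (y = 17*(-10) = -170)
y*m(-3, O(-2)) = -170*(-4 + 4*(-2)² + 4*(-3)) = -170*(-4 + 4*4 - 12) = -170*(-4 + 16 - 12) = -170*0 = 0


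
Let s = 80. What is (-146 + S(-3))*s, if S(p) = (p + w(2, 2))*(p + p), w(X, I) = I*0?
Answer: -10240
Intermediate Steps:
w(X, I) = 0
S(p) = 2*p² (S(p) = (p + 0)*(p + p) = p*(2*p) = 2*p²)
(-146 + S(-3))*s = (-146 + 2*(-3)²)*80 = (-146 + 2*9)*80 = (-146 + 18)*80 = -128*80 = -10240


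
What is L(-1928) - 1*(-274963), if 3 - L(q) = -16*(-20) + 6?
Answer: 274640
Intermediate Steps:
L(q) = -323 (L(q) = 3 - (-16*(-20) + 6) = 3 - (320 + 6) = 3 - 1*326 = 3 - 326 = -323)
L(-1928) - 1*(-274963) = -323 - 1*(-274963) = -323 + 274963 = 274640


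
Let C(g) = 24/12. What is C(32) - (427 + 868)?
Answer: -1293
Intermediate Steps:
C(g) = 2 (C(g) = 24*(1/12) = 2)
C(32) - (427 + 868) = 2 - (427 + 868) = 2 - 1*1295 = 2 - 1295 = -1293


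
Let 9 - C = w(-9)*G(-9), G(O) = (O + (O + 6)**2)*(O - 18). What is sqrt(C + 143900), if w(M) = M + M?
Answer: sqrt(143909) ≈ 379.35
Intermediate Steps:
G(O) = (-18 + O)*(O + (6 + O)**2) (G(O) = (O + (6 + O)**2)*(-18 + O) = (-18 + O)*(O + (6 + O)**2))
w(M) = 2*M
C = 9 (C = 9 - 2*(-9)*(-648 + (-9)**3 - 198*(-9) - 5*(-9)**2) = 9 - (-18)*(-648 - 729 + 1782 - 5*81) = 9 - (-18)*(-648 - 729 + 1782 - 405) = 9 - (-18)*0 = 9 - 1*0 = 9 + 0 = 9)
sqrt(C + 143900) = sqrt(9 + 143900) = sqrt(143909)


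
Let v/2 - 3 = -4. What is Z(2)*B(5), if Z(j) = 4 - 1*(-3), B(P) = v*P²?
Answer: -350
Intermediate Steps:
v = -2 (v = 6 + 2*(-4) = 6 - 8 = -2)
B(P) = -2*P²
Z(j) = 7 (Z(j) = 4 + 3 = 7)
Z(2)*B(5) = 7*(-2*5²) = 7*(-2*25) = 7*(-50) = -350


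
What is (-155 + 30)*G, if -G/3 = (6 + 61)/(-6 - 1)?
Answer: -25125/7 ≈ -3589.3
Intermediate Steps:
G = 201/7 (G = -3*(6 + 61)/(-6 - 1) = -201/(-7) = -201*(-1)/7 = -3*(-67/7) = 201/7 ≈ 28.714)
(-155 + 30)*G = (-155 + 30)*(201/7) = -125*201/7 = -25125/7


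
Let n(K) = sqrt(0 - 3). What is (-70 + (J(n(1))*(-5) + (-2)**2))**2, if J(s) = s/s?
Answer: 5041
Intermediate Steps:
n(K) = I*sqrt(3) (n(K) = sqrt(-3) = I*sqrt(3))
J(s) = 1
(-70 + (J(n(1))*(-5) + (-2)**2))**2 = (-70 + (1*(-5) + (-2)**2))**2 = (-70 + (-5 + 4))**2 = (-70 - 1)**2 = (-71)**2 = 5041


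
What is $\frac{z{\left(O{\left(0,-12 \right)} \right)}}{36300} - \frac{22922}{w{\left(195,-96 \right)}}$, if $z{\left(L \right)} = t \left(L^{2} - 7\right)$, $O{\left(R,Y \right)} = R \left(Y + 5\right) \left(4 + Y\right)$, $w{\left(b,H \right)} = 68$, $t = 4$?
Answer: $- \frac{104008813}{308550} \approx -337.09$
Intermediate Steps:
$O{\left(R,Y \right)} = R \left(4 + Y\right) \left(5 + Y\right)$ ($O{\left(R,Y \right)} = R \left(5 + Y\right) \left(4 + Y\right) = R \left(4 + Y\right) \left(5 + Y\right)$)
$z{\left(L \right)} = -28 + 4 L^{2}$ ($z{\left(L \right)} = 4 \left(L^{2} - 7\right) = 4 \left(-7 + L^{2}\right) = -28 + 4 L^{2}$)
$\frac{z{\left(O{\left(0,-12 \right)} \right)}}{36300} - \frac{22922}{w{\left(195,-96 \right)}} = \frac{-28 + 4 \left(0 \left(20 + \left(-12\right)^{2} + 9 \left(-12\right)\right)\right)^{2}}{36300} - \frac{22922}{68} = \left(-28 + 4 \left(0 \left(20 + 144 - 108\right)\right)^{2}\right) \frac{1}{36300} - \frac{11461}{34} = \left(-28 + 4 \left(0 \cdot 56\right)^{2}\right) \frac{1}{36300} - \frac{11461}{34} = \left(-28 + 4 \cdot 0^{2}\right) \frac{1}{36300} - \frac{11461}{34} = \left(-28 + 4 \cdot 0\right) \frac{1}{36300} - \frac{11461}{34} = \left(-28 + 0\right) \frac{1}{36300} - \frac{11461}{34} = \left(-28\right) \frac{1}{36300} - \frac{11461}{34} = - \frac{7}{9075} - \frac{11461}{34} = - \frac{104008813}{308550}$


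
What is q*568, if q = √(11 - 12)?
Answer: 568*I ≈ 568.0*I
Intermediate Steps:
q = I (q = √(-1) = I ≈ 1.0*I)
q*568 = I*568 = 568*I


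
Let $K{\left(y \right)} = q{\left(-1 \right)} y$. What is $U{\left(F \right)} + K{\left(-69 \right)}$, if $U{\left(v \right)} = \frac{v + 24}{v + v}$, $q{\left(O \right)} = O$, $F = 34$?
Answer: $\frac{2375}{34} \approx 69.853$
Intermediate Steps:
$K{\left(y \right)} = - y$
$U{\left(v \right)} = \frac{24 + v}{2 v}$
$U{\left(F \right)} + K{\left(-69 \right)} = \frac{24 + 34}{2 \cdot 34} - -69 = \frac{1}{2} \cdot \frac{1}{34} \cdot 58 + 69 = \frac{29}{34} + 69 = \frac{2375}{34}$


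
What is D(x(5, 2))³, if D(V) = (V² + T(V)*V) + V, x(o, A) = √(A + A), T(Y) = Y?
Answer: 1000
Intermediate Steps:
x(o, A) = √2*√A (x(o, A) = √(2*A) = √2*√A)
D(V) = V + 2*V² (D(V) = (V² + V*V) + V = (V² + V²) + V = 2*V² + V = V + 2*V²)
D(x(5, 2))³ = ((√2*√2)*(1 + 2*(√2*√2)))³ = (2*(1 + 2*2))³ = (2*(1 + 4))³ = (2*5)³ = 10³ = 1000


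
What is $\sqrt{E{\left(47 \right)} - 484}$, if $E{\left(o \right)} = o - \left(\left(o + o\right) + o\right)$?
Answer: $17 i \sqrt{2} \approx 24.042 i$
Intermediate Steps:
$E{\left(o \right)} = - 2 o$ ($E{\left(o \right)} = o - \left(2 o + o\right) = o - 3 o = - 2 o$)
$\sqrt{E{\left(47 \right)} - 484} = \sqrt{\left(-2\right) 47 - 484} = \sqrt{-94 - 484} = \sqrt{-578} = 17 i \sqrt{2}$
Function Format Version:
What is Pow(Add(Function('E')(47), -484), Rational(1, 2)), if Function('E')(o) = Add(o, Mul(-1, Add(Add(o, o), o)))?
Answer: Mul(17, I, Pow(2, Rational(1, 2))) ≈ Mul(24.042, I)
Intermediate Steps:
Function('E')(o) = Mul(-2, o) (Function('E')(o) = Add(o, Mul(-1, Add(Mul(2, o), o))) = Add(o, Mul(-1, Mul(3, o))) = Add(o, Mul(-3, o)) = Mul(-2, o))
Pow(Add(Function('E')(47), -484), Rational(1, 2)) = Pow(Add(Mul(-2, 47), -484), Rational(1, 2)) = Pow(Add(-94, -484), Rational(1, 2)) = Pow(-578, Rational(1, 2)) = Mul(17, I, Pow(2, Rational(1, 2)))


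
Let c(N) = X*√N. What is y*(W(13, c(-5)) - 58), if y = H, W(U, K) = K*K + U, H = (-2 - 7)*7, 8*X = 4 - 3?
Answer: 181755/64 ≈ 2839.9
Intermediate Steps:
X = ⅛ (X = (4 - 3)/8 = (⅛)*1 = ⅛ ≈ 0.12500)
c(N) = √N/8
H = -63 (H = -9*7 = -63)
W(U, K) = U + K² (W(U, K) = K² + U = U + K²)
y = -63
y*(W(13, c(-5)) - 58) = -63*((13 + (√(-5)/8)²) - 58) = -63*((13 + ((I*√5)/8)²) - 58) = -63*((13 + (I*√5/8)²) - 58) = -63*((13 - 5/64) - 58) = -63*(827/64 - 58) = -63*(-2885/64) = 181755/64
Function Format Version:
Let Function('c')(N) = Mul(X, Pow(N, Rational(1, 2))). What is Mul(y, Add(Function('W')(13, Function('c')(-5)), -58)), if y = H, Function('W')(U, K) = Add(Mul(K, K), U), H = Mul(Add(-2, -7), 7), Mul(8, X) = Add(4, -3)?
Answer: Rational(181755, 64) ≈ 2839.9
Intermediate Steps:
X = Rational(1, 8) (X = Mul(Rational(1, 8), Add(4, -3)) = Mul(Rational(1, 8), 1) = Rational(1, 8) ≈ 0.12500)
Function('c')(N) = Mul(Rational(1, 8), Pow(N, Rational(1, 2)))
H = -63 (H = Mul(-9, 7) = -63)
Function('W')(U, K) = Add(U, Pow(K, 2)) (Function('W')(U, K) = Add(Pow(K, 2), U) = Add(U, Pow(K, 2)))
y = -63
Mul(y, Add(Function('W')(13, Function('c')(-5)), -58)) = Mul(-63, Add(Add(13, Pow(Mul(Rational(1, 8), Pow(-5, Rational(1, 2))), 2)), -58)) = Mul(-63, Add(Add(13, Pow(Mul(Rational(1, 8), Mul(I, Pow(5, Rational(1, 2)))), 2)), -58)) = Mul(-63, Add(Add(13, Pow(Mul(Rational(1, 8), I, Pow(5, Rational(1, 2))), 2)), -58)) = Mul(-63, Add(Add(13, Rational(-5, 64)), -58)) = Mul(-63, Add(Rational(827, 64), -58)) = Mul(-63, Rational(-2885, 64)) = Rational(181755, 64)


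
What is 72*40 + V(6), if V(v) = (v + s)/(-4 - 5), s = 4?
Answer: 25910/9 ≈ 2878.9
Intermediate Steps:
V(v) = -4/9 - v/9 (V(v) = (v + 4)/(-4 - 5) = (4 + v)/(-9) = (4 + v)*(-1/9) = -4/9 - v/9)
72*40 + V(6) = 72*40 + (-4/9 - 1/9*6) = 2880 + (-4/9 - 2/3) = 2880 - 10/9 = 25910/9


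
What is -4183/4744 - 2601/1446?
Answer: -3064627/1143304 ≈ -2.6805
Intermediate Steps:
-4183/4744 - 2601/1446 = -4183*1/4744 - 2601*1/1446 = -4183/4744 - 867/482 = -3064627/1143304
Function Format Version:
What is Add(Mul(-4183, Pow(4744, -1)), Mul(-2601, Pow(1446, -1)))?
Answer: Rational(-3064627, 1143304) ≈ -2.6805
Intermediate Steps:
Add(Mul(-4183, Pow(4744, -1)), Mul(-2601, Pow(1446, -1))) = Add(Mul(-4183, Rational(1, 4744)), Mul(-2601, Rational(1, 1446))) = Add(Rational(-4183, 4744), Rational(-867, 482)) = Rational(-3064627, 1143304)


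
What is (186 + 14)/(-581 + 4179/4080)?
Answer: -272000/788767 ≈ -0.34484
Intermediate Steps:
(186 + 14)/(-581 + 4179/4080) = 200/(-581 + 4179*(1/4080)) = 200/(-581 + 1393/1360) = 200/(-788767/1360) = 200*(-1360/788767) = -272000/788767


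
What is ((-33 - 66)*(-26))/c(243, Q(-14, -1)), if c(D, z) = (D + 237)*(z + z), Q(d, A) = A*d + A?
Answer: 33/160 ≈ 0.20625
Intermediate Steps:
Q(d, A) = A + A*d
c(D, z) = 2*z*(237 + D) (c(D, z) = (237 + D)*(2*z) = 2*z*(237 + D))
((-33 - 66)*(-26))/c(243, Q(-14, -1)) = ((-33 - 66)*(-26))/((2*(-(1 - 14))*(237 + 243))) = (-99*(-26))/((2*(-1*(-13))*480)) = 2574/((2*13*480)) = 2574/12480 = 2574*(1/12480) = 33/160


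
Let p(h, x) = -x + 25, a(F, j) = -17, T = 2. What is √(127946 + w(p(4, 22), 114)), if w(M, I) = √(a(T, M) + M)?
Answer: √(127946 + I*√14) ≈ 357.7 + 0.005*I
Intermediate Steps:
p(h, x) = 25 - x
w(M, I) = √(-17 + M)
√(127946 + w(p(4, 22), 114)) = √(127946 + √(-17 + (25 - 1*22))) = √(127946 + √(-17 + (25 - 22))) = √(127946 + √(-17 + 3)) = √(127946 + √(-14)) = √(127946 + I*√14)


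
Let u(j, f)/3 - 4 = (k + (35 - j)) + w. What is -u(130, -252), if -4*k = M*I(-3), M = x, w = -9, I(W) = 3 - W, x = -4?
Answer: 282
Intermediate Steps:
M = -4
k = 6 (k = -(-1)*(3 - 1*(-3)) = -(-1)*(3 + 3) = -(-1)*6 = -¼*(-24) = 6)
u(j, f) = 108 - 3*j (u(j, f) = 12 + 3*((6 + (35 - j)) - 9) = 12 + 3*((41 - j) - 9) = 12 + 3*(32 - j) = 12 + (96 - 3*j) = 108 - 3*j)
-u(130, -252) = -(108 - 3*130) = -(108 - 390) = -1*(-282) = 282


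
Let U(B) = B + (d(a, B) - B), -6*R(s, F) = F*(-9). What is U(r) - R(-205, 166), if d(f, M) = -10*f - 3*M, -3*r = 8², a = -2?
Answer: -165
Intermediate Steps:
r = -64/3 (r = -⅓*8² = -⅓*64 = -64/3 ≈ -21.333)
R(s, F) = 3*F/2 (R(s, F) = -F*(-9)/6 = -(-3)*F/2 = 3*F/2)
U(B) = 20 - 3*B (U(B) = B + ((-10*(-2) - 3*B) - B) = B + ((20 - 3*B) - B) = B + (20 - 4*B) = 20 - 3*B)
U(r) - R(-205, 166) = (20 - 3*(-64/3)) - 3*166/2 = (20 + 64) - 1*249 = 84 - 249 = -165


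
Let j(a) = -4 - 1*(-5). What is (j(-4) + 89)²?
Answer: 8100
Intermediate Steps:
j(a) = 1 (j(a) = -4 + 5 = 1)
(j(-4) + 89)² = (1 + 89)² = 90² = 8100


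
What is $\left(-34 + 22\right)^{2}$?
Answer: $144$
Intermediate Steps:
$\left(-34 + 22\right)^{2} = \left(-12\right)^{2} = 144$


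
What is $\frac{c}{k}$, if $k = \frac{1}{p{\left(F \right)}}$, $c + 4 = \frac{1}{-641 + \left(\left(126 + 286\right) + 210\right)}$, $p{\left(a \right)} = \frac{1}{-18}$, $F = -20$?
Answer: $\frac{77}{342} \approx 0.22515$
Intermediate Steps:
$p{\left(a \right)} = - \frac{1}{18}$
$c = - \frac{77}{19}$ ($c = -4 + \frac{1}{-641 + \left(\left(126 + 286\right) + 210\right)} = -4 + \frac{1}{-641 + \left(412 + 210\right)} = -4 + \frac{1}{-641 + 622} = -4 + \frac{1}{-19} = -4 - \frac{1}{19} = - \frac{77}{19} \approx -4.0526$)
$k = -18$ ($k = \frac{1}{- \frac{1}{18}} = -18$)
$\frac{c}{k} = - \frac{77}{19 \left(-18\right)} = \left(- \frac{77}{19}\right) \left(- \frac{1}{18}\right) = \frac{77}{342}$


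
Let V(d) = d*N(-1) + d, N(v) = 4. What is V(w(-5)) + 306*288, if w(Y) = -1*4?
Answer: 88108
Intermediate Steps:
w(Y) = -4
V(d) = 5*d (V(d) = d*4 + d = 4*d + d = 5*d)
V(w(-5)) + 306*288 = 5*(-4) + 306*288 = -20 + 88128 = 88108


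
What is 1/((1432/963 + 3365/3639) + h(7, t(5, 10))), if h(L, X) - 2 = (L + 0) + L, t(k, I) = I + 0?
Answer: 1168119/21507085 ≈ 0.054313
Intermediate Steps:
t(k, I) = I
h(L, X) = 2 + 2*L (h(L, X) = 2 + ((L + 0) + L) = 2 + (L + L) = 2 + 2*L)
1/((1432/963 + 3365/3639) + h(7, t(5, 10))) = 1/((1432/963 + 3365/3639) + (2 + 2*7)) = 1/((1432*(1/963) + 3365*(1/3639)) + (2 + 14)) = 1/((1432/963 + 3365/3639) + 16) = 1/(2817181/1168119 + 16) = 1/(21507085/1168119) = 1168119/21507085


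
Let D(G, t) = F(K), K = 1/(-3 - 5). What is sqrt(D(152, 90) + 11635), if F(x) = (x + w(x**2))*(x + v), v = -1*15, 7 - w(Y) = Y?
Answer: sqrt(11808002)/32 ≈ 107.38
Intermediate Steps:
w(Y) = 7 - Y
v = -15
K = -1/8 (K = 1/(-8) = -1/8 ≈ -0.12500)
F(x) = (-15 + x)*(7 + x - x**2) (F(x) = (x + (7 - x**2))*(x - 15) = (7 + x - x**2)*(-15 + x) = (-15 + x)*(7 + x - x**2))
D(G, t) = -53119/512 (D(G, t) = -105 - (-1/8)**3 - 8*(-1/8) + 16*(-1/8)**2 = -105 - 1*(-1/512) + 1 + 16*(1/64) = -105 + 1/512 + 1 + 1/4 = -53119/512)
sqrt(D(152, 90) + 11635) = sqrt(-53119/512 + 11635) = sqrt(5904001/512) = sqrt(11808002)/32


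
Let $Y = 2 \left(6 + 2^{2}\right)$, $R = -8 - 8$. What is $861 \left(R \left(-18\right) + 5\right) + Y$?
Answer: $252293$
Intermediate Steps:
$R = -16$
$Y = 20$ ($Y = 2 \left(6 + 4\right) = 2 \cdot 10 = 20$)
$861 \left(R \left(-18\right) + 5\right) + Y = 861 \left(\left(-16\right) \left(-18\right) + 5\right) + 20 = 861 \left(288 + 5\right) + 20 = 861 \cdot 293 + 20 = 252273 + 20 = 252293$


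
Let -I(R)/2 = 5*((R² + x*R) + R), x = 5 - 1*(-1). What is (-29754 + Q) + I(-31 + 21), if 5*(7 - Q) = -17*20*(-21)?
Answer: -31475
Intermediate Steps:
x = 6 (x = 5 + 1 = 6)
Q = -1421 (Q = 7 - (-17*20)*(-21)/5 = 7 - (-68)*(-21) = 7 - ⅕*7140 = 7 - 1428 = -1421)
I(R) = -70*R - 10*R² (I(R) = -10*((R² + 6*R) + R) = -10*(R² + 7*R) = -2*(5*R² + 35*R) = -70*R - 10*R²)
(-29754 + Q) + I(-31 + 21) = (-29754 - 1421) - 10*(-31 + 21)*(7 + (-31 + 21)) = -31175 - 10*(-10)*(7 - 10) = -31175 - 10*(-10)*(-3) = -31175 - 300 = -31475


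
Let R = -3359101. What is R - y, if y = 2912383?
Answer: -6271484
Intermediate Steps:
R - y = -3359101 - 1*2912383 = -3359101 - 2912383 = -6271484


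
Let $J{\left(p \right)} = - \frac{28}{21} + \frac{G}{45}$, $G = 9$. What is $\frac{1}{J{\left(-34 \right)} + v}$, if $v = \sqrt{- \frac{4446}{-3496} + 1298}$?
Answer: $\frac{23460}{26868337} + \frac{450 \sqrt{2749259}}{26868337} \approx 0.028643$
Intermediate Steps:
$J{\left(p \right)} = - \frac{17}{15}$ ($J{\left(p \right)} = - \frac{28}{21} + \frac{9}{45} = \left(-28\right) \frac{1}{21} + 9 \cdot \frac{1}{45} = - \frac{4}{3} + \frac{1}{5} = - \frac{17}{15}$)
$v = \frac{\sqrt{2749259}}{46}$ ($v = \sqrt{\left(-4446\right) \left(- \frac{1}{3496}\right) + 1298} = \sqrt{\frac{117}{92} + 1298} = \sqrt{\frac{119533}{92}} = \frac{\sqrt{2749259}}{46} \approx 36.045$)
$\frac{1}{J{\left(-34 \right)} + v} = \frac{1}{- \frac{17}{15} + \frac{\sqrt{2749259}}{46}}$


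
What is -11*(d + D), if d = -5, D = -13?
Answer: 198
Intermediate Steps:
-11*(d + D) = -11*(-5 - 13) = -11*(-18) = 198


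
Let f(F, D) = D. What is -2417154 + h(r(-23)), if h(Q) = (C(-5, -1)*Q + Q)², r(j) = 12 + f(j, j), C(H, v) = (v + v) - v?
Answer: -2417154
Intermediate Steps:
C(H, v) = v (C(H, v) = 2*v - v = v)
r(j) = 12 + j
h(Q) = 0 (h(Q) = (-Q + Q)² = 0² = 0)
-2417154 + h(r(-23)) = -2417154 + 0 = -2417154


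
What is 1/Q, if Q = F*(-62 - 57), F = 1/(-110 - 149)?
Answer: 37/17 ≈ 2.1765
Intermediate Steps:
F = -1/259 (F = 1/(-259) = -1/259 ≈ -0.0038610)
Q = 17/37 (Q = -(-62 - 57)/259 = -1/259*(-119) = 17/37 ≈ 0.45946)
1/Q = 1/(17/37) = 37/17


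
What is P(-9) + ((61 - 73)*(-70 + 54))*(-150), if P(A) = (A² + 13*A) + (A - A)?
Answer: -28836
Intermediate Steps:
P(A) = A² + 13*A (P(A) = (A² + 13*A) + 0 = A² + 13*A)
P(-9) + ((61 - 73)*(-70 + 54))*(-150) = -9*(13 - 9) + ((61 - 73)*(-70 + 54))*(-150) = -9*4 - 12*(-16)*(-150) = -36 + 192*(-150) = -36 - 28800 = -28836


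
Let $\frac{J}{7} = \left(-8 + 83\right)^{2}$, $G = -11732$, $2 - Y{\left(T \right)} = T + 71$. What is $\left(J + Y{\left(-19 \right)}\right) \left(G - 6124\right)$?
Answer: $-702187200$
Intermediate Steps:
$Y{\left(T \right)} = -69 - T$ ($Y{\left(T \right)} = 2 - \left(T + 71\right) = 2 - \left(71 + T\right) = -69 - T$)
$J = 39375$ ($J = 7 \left(-8 + 83\right)^{2} = 7 \cdot 75^{2} = 7 \cdot 5625 = 39375$)
$\left(J + Y{\left(-19 \right)}\right) \left(G - 6124\right) = \left(39375 - 50\right) \left(-11732 - 6124\right) = \left(39375 + \left(-69 + 19\right)\right) \left(-17856\right) = \left(39375 - 50\right) \left(-17856\right) = 39325 \left(-17856\right) = -702187200$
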